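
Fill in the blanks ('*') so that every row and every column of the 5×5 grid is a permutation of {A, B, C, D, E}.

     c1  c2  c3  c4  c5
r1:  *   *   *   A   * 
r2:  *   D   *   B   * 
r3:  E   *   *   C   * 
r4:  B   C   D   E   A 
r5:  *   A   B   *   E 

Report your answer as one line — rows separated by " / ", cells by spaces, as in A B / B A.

D E C A B / A D E B C / E B A C D / B C D E A / C A B D E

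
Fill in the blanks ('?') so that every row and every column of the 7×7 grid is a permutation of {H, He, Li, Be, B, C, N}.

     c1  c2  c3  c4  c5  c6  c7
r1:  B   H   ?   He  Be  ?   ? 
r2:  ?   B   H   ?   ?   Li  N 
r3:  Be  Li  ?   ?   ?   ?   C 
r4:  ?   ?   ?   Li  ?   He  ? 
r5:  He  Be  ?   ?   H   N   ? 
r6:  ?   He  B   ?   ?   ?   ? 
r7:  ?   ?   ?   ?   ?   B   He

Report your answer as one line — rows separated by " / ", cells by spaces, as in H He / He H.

B H N He Be C Li / C B H Be He Li N / Be Li He B N H C / H N C Li B He Be / He Be Li C H N B / Li He B N C Be H / N C Be H Li B He

(r1,c6): row 1 has {H,He,Be,B}; column 6 has {He,Li,B,N}, so it must be C.
(r1,c7): row 1 has {H,He,Be,B,C}; column 7 has {He,C,N}, so it must be Li.
(r2,c1): row 2 has {H,Li,B,N}; column 1 has {He,Be,B}, so it must be C.
(r2,c4): row 2 has {H,Li,B,C,N}; column 4 has {He,Li}, so it must be Be.
(r2,c5): row 2 has {H,Li,Be,B,C,N}; column 5 has {H,Be}, so it must be He.
(r3,c6): row 3 has {Li,Be,C}; column 6 has {He,Li,B,C,N}, so it must be H.
(r5,c7): row 5 has {H,He,Be,N}; column 7 has {He,Li,C,N}, so it must be B.
(r6,c6): row 6 has {He,B}; column 6 has {H,He,Li,B,C,N}, so it must be Be.
(r6,c7): row 6 has {He,Be,B}; column 7 has {He,Li,B,C,N}, so it must be H.
(r1,c3): row 1 has {H,He,Li,Be,B,C}; column 3 has {H,B}, so it must be N.
(r3,c3): row 3 has {H,Li,Be,C}; column 3 has {H,B,N}, so it must be He.
(r4,c7): row 4 has {He,Li}; column 7 has {H,He,Li,B,C,N}, so it must be Be.
(r5,c4): row 5 has {H,He,Be,B,N}; column 4 has {He,Li,Be}, so it must be C.
(r6,c4): row 6 has {H,He,Be,B}; column 4 has {He,Li,Be,C}, so it must be N.
(r7,c4): row 7 has {He,B}; column 4 has {He,Li,Be,C,N}, so it must be H.
(r3,c4): row 3 has {H,He,Li,Be,C}; column 4 has {H,He,Li,Be,C,N}, so it must be B.
(r3,c5): row 3 has {H,He,Li,Be,B,C}; column 5 has {H,He,Be}, so it must be N.
(r4,c3): row 4 has {He,Li,Be}; column 3 has {H,He,B,N}, so it must be C.
(r4,c5): row 4 has {He,Li,Be,C}; column 5 has {H,He,Be,N}, so it must be B.
(r5,c3): row 5 has {H,He,Be,B,C,N}; column 3 has {H,He,B,C,N}, so it must be Li.
(r6,c1): row 6 has {H,He,Be,B,N}; column 1 has {He,Be,B,C}, so it must be Li.
(r6,c5): row 6 has {H,He,Li,Be,B,N}; column 5 has {H,He,Be,B,N}, so it must be C.
(r7,c1): row 7 has {H,He,B}; column 1 has {He,Li,Be,B,C}, so it must be N.
(r7,c2): row 7 has {H,He,B,N}; column 2 has {H,He,Li,Be,B}, so it must be C.
(r7,c3): row 7 has {H,He,B,C,N}; column 3 has {H,He,Li,B,C,N}, so it must be Be.
(r7,c5): row 7 has {H,He,Be,B,C,N}; column 5 has {H,He,Be,B,C,N}, so it must be Li.
(r4,c1): row 4 has {He,Li,Be,B,C}; column 1 has {He,Li,Be,B,C,N}, so it must be H.
(r4,c2): row 4 has {H,He,Li,Be,B,C}; column 2 has {H,He,Li,Be,B,C}, so it must be N.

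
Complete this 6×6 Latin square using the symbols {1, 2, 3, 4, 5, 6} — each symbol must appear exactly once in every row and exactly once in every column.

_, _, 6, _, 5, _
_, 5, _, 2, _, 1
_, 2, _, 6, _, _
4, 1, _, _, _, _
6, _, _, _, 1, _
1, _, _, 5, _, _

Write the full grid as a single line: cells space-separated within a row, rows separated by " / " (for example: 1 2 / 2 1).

2 4 6 1 5 3 / 3 5 4 2 6 1 / 5 2 1 6 3 4 / 4 1 5 3 2 6 / 6 3 2 4 1 5 / 1 6 3 5 4 2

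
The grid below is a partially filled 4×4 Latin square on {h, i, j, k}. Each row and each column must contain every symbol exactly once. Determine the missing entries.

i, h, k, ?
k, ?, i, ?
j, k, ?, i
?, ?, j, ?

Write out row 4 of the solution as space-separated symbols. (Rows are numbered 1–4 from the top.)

h i j k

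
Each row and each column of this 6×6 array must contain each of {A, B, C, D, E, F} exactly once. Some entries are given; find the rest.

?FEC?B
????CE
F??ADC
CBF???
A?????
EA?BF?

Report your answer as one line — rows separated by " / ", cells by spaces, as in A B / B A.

(r1,c1) = D
(r1,c5) = A
(r2,c1) = B
(r2,c2) = D
(r2,c3) = A
(r2,c4) = F
(r3,c2) = E
(r3,c3) = B
(r4,c5) = E
(r5,c2) = C
(r5,c3) = D
(r5,c4) = E
(r5,c5) = B
(r5,c6) = F
(r6,c3) = C
(r6,c6) = D
(r4,c4) = D
(r4,c6) = A

D F E C A B / B D A F C E / F E B A D C / C B F D E A / A C D E B F / E A C B F D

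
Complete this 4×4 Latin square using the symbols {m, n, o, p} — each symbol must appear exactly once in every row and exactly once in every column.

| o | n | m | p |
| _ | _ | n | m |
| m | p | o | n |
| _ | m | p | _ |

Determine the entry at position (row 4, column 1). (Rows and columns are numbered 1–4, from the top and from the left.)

row 2 has {m,n}; column 1 has {m,o} — only p is left for (r2,c1).
row 2 has {m,n,p}; column 2 has {m,n,p} — only o is left for (r2,c2).
row 4 has {m,p}; column 1 has {m,o,p} — only n is left for (r4,c1).

n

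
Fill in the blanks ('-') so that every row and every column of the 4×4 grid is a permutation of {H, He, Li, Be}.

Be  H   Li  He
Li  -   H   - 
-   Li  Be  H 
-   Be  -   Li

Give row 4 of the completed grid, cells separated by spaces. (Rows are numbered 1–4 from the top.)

H Be He Li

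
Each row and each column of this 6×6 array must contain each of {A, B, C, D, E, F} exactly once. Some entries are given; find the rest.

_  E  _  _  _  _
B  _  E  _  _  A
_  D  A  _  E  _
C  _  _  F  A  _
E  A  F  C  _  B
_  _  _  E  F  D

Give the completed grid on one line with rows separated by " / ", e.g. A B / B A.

D E C A B F / B F E D C A / F D A B E C / C B D F A E / E A F C D B / A C B E F D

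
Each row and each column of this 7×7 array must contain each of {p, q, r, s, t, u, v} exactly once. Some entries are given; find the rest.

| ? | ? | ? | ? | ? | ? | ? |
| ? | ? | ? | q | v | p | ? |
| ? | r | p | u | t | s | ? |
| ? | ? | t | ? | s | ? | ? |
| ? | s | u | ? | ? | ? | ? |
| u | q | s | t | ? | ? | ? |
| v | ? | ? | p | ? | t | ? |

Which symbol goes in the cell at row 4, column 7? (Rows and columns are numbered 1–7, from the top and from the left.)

q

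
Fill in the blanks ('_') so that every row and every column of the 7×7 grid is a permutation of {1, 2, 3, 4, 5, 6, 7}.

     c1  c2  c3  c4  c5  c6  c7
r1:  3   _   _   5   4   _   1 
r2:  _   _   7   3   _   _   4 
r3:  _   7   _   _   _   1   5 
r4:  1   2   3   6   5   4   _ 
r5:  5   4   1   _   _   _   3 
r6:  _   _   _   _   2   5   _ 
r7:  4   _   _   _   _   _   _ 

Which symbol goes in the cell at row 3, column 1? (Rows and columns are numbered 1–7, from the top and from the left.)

2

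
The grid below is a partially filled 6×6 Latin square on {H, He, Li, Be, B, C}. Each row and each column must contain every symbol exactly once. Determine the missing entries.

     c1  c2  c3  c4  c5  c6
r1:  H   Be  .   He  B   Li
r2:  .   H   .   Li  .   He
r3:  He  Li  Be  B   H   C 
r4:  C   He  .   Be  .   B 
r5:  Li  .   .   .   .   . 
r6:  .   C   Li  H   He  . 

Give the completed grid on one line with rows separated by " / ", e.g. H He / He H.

(r1,c3) = C
(r2,c3) = B
(r4,c3) = H
(r4,c5) = Li
(r5,c2) = B
(r5,c3) = He
(r5,c4) = C
(r5,c5) = Be
(r5,c6) = H
(r6,c6) = Be
(r2,c1) = Be
(r2,c5) = C
(r6,c1) = B

H Be C He B Li / Be H B Li C He / He Li Be B H C / C He H Be Li B / Li B He C Be H / B C Li H He Be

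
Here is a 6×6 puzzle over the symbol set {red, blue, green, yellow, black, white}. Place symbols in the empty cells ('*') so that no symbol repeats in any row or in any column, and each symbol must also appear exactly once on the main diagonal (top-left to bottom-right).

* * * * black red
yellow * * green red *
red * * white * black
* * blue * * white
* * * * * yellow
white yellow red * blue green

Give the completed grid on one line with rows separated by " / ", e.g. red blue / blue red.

At row 1, column 1: row 1 has {red,black}; column 1 has {red,yellow,white}; the diagonal has {green}; that leaves blue.
At row 1, column 4: row 1 has {red,blue,black}; column 4 has {green,white}; that leaves yellow.
At row 2, column 6: row 2 has {red,green,yellow}; column 6 has {red,green,yellow,black,white}; that leaves blue.
At row 3, column 3: row 3 has {red,black,white}; column 3 has {red,blue}; the diagonal has {blue,green}; that leaves yellow.
At row 3, column 5: row 3 has {red,yellow,black,white}; column 5 has {red,blue,black}; that leaves green.
At row 4, column 5: row 4 has {blue,white}; column 5 has {red,blue,green,black}; that leaves yellow.
At row 5, column 5: row 5 has {yellow}; column 5 has {red,blue,green,yellow,black}; the diagonal has {blue,green,yellow}; that leaves white.
At row 6, column 4: row 6 has {red,blue,green,yellow,white}; column 4 has {green,yellow,white}; that leaves black.
At row 2, column 2: row 2 has {red,blue,green,yellow}; column 2 has {yellow}; the diagonal has {blue,green,yellow,white}; that leaves black.
At row 2, column 3: row 2 has {red,blue,green,yellow,black}; column 3 has {red,blue,yellow}; that leaves white.
At row 3, column 2: row 3 has {red,green,yellow,black,white}; column 2 has {yellow,black}; that leaves blue.
At row 4, column 4: row 4 has {blue,yellow,white}; column 4 has {green,yellow,black,white}; the diagonal has {blue,green,yellow,black,white}; that leaves red.
At row 5, column 4: row 5 has {yellow,white}; column 4 has {red,green,yellow,black,white}; that leaves blue.
At row 1, column 3: row 1 has {red,blue,yellow,black}; column 3 has {red,blue,yellow,white}; that leaves green.
At row 4, column 2: row 4 has {red,blue,yellow,white}; column 2 has {blue,yellow,black}; that leaves green.
At row 5, column 2: row 5 has {blue,yellow,white}; column 2 has {blue,green,yellow,black}; that leaves red.
At row 5, column 3: row 5 has {red,blue,yellow,white}; column 3 has {red,blue,green,yellow,white}; that leaves black.
At row 1, column 2: row 1 has {red,blue,green,yellow,black}; column 2 has {red,blue,green,yellow,black}; that leaves white.
At row 4, column 1: row 4 has {red,blue,green,yellow,white}; column 1 has {red,blue,yellow,white}; that leaves black.
At row 5, column 1: row 5 has {red,blue,yellow,black,white}; column 1 has {red,blue,yellow,black,white}; that leaves green.

blue white green yellow black red / yellow black white green red blue / red blue yellow white green black / black green blue red yellow white / green red black blue white yellow / white yellow red black blue green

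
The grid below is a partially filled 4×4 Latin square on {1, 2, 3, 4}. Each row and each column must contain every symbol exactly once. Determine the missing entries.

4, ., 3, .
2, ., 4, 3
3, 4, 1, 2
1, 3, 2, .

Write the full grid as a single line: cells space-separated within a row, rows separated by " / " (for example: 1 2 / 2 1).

Cell (r1,c4): row 1 has {3,4}; column 4 has {2,3} → 1.
Cell (r2,c2): row 2 has {2,3,4}; column 2 has {3,4} → 1.
Cell (r4,c4): row 4 has {1,2,3}; column 4 has {1,2,3} → 4.
Cell (r1,c2): row 1 has {1,3,4}; column 2 has {1,3,4} → 2.

4 2 3 1 / 2 1 4 3 / 3 4 1 2 / 1 3 2 4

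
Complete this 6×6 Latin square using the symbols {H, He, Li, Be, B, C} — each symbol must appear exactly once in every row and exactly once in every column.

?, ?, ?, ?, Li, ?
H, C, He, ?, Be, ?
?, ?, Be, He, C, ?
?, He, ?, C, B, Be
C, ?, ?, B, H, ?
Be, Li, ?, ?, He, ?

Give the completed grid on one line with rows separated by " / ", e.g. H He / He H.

He B C Be Li H / H C He Li Be B / B H Be He C Li / Li He H C B Be / C Be Li B H He / Be Li B H He C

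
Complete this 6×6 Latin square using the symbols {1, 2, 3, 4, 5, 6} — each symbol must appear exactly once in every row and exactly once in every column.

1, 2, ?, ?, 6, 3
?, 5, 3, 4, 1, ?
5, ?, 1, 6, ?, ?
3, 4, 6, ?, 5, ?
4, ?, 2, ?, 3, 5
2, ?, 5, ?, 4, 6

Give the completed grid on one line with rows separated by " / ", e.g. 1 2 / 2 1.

At row 1, column 3: row 1 has {1,2,3,6}; column 3 has {1,2,3,5,6}; that leaves 4.
At row 1, column 4: row 1 has {1,2,3,4,6}; column 4 has {4,6}; that leaves 5.
At row 2, column 1: row 2 has {1,3,4,5}; column 1 has {1,2,3,4,5}; that leaves 6.
At row 2, column 6: row 2 has {1,3,4,5,6}; column 6 has {3,5,6}; that leaves 2.
At row 3, column 2: row 3 has {1,5,6}; column 2 has {2,4,5}; that leaves 3.
At row 3, column 5: row 3 has {1,3,5,6}; column 5 has {1,3,4,5,6}; that leaves 2.
At row 3, column 6: row 3 has {1,2,3,5,6}; column 6 has {2,3,5,6}; that leaves 4.
At row 4, column 6: row 4 has {3,4,5,6}; column 6 has {2,3,4,5,6}; that leaves 1.
At row 5, column 4: row 5 has {2,3,4,5}; column 4 has {4,5,6}; that leaves 1.
At row 6, column 2: row 6 has {2,4,5,6}; column 2 has {2,3,4,5}; that leaves 1.
At row 6, column 4: row 6 has {1,2,4,5,6}; column 4 has {1,4,5,6}; that leaves 3.
At row 4, column 4: row 4 has {1,3,4,5,6}; column 4 has {1,3,4,5,6}; that leaves 2.
At row 5, column 2: row 5 has {1,2,3,4,5}; column 2 has {1,2,3,4,5}; that leaves 6.

1 2 4 5 6 3 / 6 5 3 4 1 2 / 5 3 1 6 2 4 / 3 4 6 2 5 1 / 4 6 2 1 3 5 / 2 1 5 3 4 6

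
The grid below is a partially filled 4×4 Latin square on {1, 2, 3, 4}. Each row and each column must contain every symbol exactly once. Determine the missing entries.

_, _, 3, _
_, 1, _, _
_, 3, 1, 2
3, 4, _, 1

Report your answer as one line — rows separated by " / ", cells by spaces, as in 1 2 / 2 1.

1 2 3 4 / 2 1 4 3 / 4 3 1 2 / 3 4 2 1

(r1,c2) = 2
(r1,c4) = 4
(r2,c4) = 3
(r3,c1) = 4
(r4,c3) = 2
(r1,c1) = 1
(r2,c1) = 2
(r2,c3) = 4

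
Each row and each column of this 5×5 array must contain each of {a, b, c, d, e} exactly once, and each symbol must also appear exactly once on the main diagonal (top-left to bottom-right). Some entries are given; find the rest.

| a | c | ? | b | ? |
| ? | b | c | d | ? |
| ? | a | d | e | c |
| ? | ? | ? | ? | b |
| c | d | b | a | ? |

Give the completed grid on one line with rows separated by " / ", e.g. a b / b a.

row 1 has {a,b,c}; column 3 has {b,c,d} — only e is left for (r1,c3).
row 1 has {a,b,c,e}; column 5 has {b,c} — only d is left for (r1,c5).
row 2 has {b,c,d}; column 1 has {a,c} — only e is left for (r2,c1).
row 2 has {b,c,d,e}; column 5 has {b,c,d} — only a is left for (r2,c5).
row 3 has {a,c,d,e}; column 1 has {a,c,e} — only b is left for (r3,c1).
row 4 has {b}; column 1 has {a,b,c,e} — only d is left for (r4,c1).
row 4 has {b,d}; column 2 has {a,b,c,d} — only e is left for (r4,c2).
row 4 has {b,d,e}; column 3 has {b,c,d,e} — only a is left for (r4,c3).
row 4 has {a,b,d,e}; column 4 has {a,b,d,e}; the diagonal has {a,b,d} — only c is left for (r4,c4).
row 5 has {a,b,c,d}; column 5 has {a,b,c,d}; the diagonal has {a,b,c,d} — only e is left for (r5,c5).

a c e b d / e b c d a / b a d e c / d e a c b / c d b a e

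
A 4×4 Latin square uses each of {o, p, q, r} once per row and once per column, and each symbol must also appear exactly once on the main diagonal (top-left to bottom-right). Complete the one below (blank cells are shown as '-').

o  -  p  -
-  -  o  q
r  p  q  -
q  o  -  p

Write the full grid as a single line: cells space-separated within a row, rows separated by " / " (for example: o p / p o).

o q p r / p r o q / r p q o / q o r p

Cell (r1,c4): row 1 has {o,p}; column 4 has {p,q} → r.
Cell (r2,c1): row 2 has {o,q}; column 1 has {o,q,r} → p.
Cell (r2,c2): row 2 has {o,p,q}; column 2 has {o,p}; the diagonal has {o,p,q} → r.
Cell (r3,c4): row 3 has {p,q,r}; column 4 has {p,q,r} → o.
Cell (r4,c3): row 4 has {o,p,q}; column 3 has {o,p,q} → r.
Cell (r1,c2): row 1 has {o,p,r}; column 2 has {o,p,r} → q.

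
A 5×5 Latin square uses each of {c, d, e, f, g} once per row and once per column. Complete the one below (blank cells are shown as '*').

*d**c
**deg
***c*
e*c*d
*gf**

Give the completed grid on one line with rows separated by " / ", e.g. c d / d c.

g d e f c / f c d e g / d e g c f / e f c g d / c g f d e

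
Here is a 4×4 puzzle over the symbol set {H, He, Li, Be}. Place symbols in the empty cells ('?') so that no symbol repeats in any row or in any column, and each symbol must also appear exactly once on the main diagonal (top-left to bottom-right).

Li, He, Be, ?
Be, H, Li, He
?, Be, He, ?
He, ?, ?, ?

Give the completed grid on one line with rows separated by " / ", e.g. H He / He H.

Li He Be H / Be H Li He / H Be He Li / He Li H Be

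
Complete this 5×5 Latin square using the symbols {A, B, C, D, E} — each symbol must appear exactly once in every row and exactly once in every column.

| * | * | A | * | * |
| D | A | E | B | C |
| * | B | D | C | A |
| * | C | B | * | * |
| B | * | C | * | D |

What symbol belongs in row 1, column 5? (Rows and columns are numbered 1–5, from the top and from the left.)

(r3,c1) = E
(r4,c1) = A
(r4,c5) = E
(r5,c2) = E
(r5,c4) = A
(r1,c1) = C
(r1,c2) = D
(r1,c4) = E
(r1,c5) = B

B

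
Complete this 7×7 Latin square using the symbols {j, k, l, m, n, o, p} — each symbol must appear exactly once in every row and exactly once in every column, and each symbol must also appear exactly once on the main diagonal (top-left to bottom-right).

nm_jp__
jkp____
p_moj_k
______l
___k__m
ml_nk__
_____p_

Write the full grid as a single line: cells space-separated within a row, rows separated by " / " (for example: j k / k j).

Cell (r1,c7): row 1 has {j,m,n,p}; column 7 has {k,l,m} → o.
Cell (r2,c7): row 2 has {j,k,p}; column 7 has {k,l,m,o} → n.
Cell (r3,c2): row 3 has {j,k,m,o,p}; column 2 has {k,l,m} → n.
Cell (r3,c6): row 3 has {j,k,m,n,o,p}; column 6 has {p} → l.
Cell (r4,c4): row 4 has {l}; column 4 has {j,k,n,o}; the diagonal has {k,m,n} → p.
Cell (r7,c7): row 7 has {p}; column 7 has {k,l,m,n,o}; the diagonal has {k,m,n,p} → j.
Cell (r1,c6): row 1 has {j,m,n,o,p}; column 6 has {l,p} → k.
Cell (r6,c6): row 6 has {k,l,m,n}; column 6 has {k,l,p}; the diagonal has {j,k,m,n,p} → o.
Cell (r6,c7): row 6 has {k,l,m,n,o}; column 7 has {j,k,l,m,n,o} → p.
Cell (r7,c2): row 7 has {j,p}; column 2 has {k,l,m,n} → o.
Cell (r1,c3): row 1 has {j,k,m,n,o,p}; column 3 has {m,p} → l.
Cell (r2,c6): row 2 has {j,k,n,p}; column 6 has {k,l,o,p} → m.
Cell (r4,c2): row 4 has {l,p}; column 2 has {k,l,m,n,o} → j.
Cell (r4,c6): row 4 has {j,l,p}; column 6 has {k,l,m,o,p} → n.
Cell (r5,c2): row 5 has {k,m}; column 2 has {j,k,l,m,n,o} → p.
Cell (r5,c5): row 5 has {k,m,p}; column 5 has {j,k,p}; the diagonal has {j,k,m,n,o,p} → l.
Cell (r5,c6): row 5 has {k,l,m,p}; column 6 has {k,l,m,n,o,p} → j.
Cell (r6,c3): row 6 has {k,l,m,n,o,p}; column 3 has {l,m,p} → j.
Cell (r2,c4): row 2 has {j,k,m,n,p}; column 4 has {j,k,n,o,p} → l.
Cell (r2,c5): row 2 has {j,k,l,m,n,p}; column 5 has {j,k,l,p} → o.
Cell (r4,c5): row 4 has {j,l,n,p}; column 5 has {j,k,l,o,p} → m.
Cell (r5,c1): row 5 has {j,k,l,m,p}; column 1 has {j,m,n,p} → o.
Cell (r5,c3): row 5 has {j,k,l,m,o,p}; column 3 has {j,l,m,p} → n.
Cell (r7,c3): row 7 has {j,o,p}; column 3 has {j,l,m,n,p} → k.
Cell (r7,c4): row 7 has {j,k,o,p}; column 4 has {j,k,l,n,o,p} → m.
Cell (r7,c5): row 7 has {j,k,m,o,p}; column 5 has {j,k,l,m,o,p} → n.
Cell (r4,c1): row 4 has {j,l,m,n,p}; column 1 has {j,m,n,o,p} → k.
Cell (r4,c3): row 4 has {j,k,l,m,n,p}; column 3 has {j,k,l,m,n,p} → o.
Cell (r7,c1): row 7 has {j,k,m,n,o,p}; column 1 has {j,k,m,n,o,p} → l.

n m l j p k o / j k p l o m n / p n m o j l k / k j o p m n l / o p n k l j m / m l j n k o p / l o k m n p j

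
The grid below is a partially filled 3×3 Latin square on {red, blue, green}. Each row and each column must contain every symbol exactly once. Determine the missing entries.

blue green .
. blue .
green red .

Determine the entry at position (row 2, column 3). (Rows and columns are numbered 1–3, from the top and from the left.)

green

Cell (r1,c3): row 1 has {blue,green}; column 3 is empty so far → red.
Cell (r2,c1): row 2 has {blue}; column 1 has {blue,green} → red.
Cell (r2,c3): row 2 has {red,blue}; column 3 has {red} → green.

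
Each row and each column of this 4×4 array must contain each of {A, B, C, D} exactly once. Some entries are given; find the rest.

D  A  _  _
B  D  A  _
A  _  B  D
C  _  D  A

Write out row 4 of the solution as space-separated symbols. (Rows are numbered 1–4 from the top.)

C B D A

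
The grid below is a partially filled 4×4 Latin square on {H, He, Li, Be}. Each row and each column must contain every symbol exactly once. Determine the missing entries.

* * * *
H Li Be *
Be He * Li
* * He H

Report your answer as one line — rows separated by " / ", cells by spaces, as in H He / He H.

He H Li Be / H Li Be He / Be He H Li / Li Be He H

Cell (r2,c4): row 2 has {H,Li,Be}; column 4 has {H,Li} → He.
Cell (r3,c3): row 3 has {He,Li,Be}; column 3 has {He,Be} → H.
Cell (r4,c1): row 4 has {H,He}; column 1 has {H,Be} → Li.
Cell (r4,c2): row 4 has {H,He,Li}; column 2 has {He,Li} → Be.
Cell (r1,c1): row 1 is empty so far; column 1 has {H,Li,Be} → He.
Cell (r1,c2): row 1 has {He}; column 2 has {He,Li,Be} → H.
Cell (r1,c3): row 1 has {H,He}; column 3 has {H,He,Be} → Li.
Cell (r1,c4): row 1 has {H,He,Li}; column 4 has {H,He,Li} → Be.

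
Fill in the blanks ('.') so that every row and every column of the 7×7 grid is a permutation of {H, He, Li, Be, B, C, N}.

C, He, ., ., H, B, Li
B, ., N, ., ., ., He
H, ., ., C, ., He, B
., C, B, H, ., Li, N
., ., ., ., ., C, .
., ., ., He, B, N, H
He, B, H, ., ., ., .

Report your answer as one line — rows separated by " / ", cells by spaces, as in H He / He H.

C He Be N H B Li / B Li N Be C H He / H N Li C Be He B / Be C B H He Li N / N H He B Li C Be / Li Be C He B N H / He B H Li N Be C

(r1,c3) = Be
(r1,c4) = N
(r3,c3) = Li
(r4,c1) = Be
(r4,c5) = He
(r5,c3) = He
(r5,c7) = Be
(r6,c1) = Li
(r6,c2) = Be
(r6,c3) = C
(r7,c6) = Be
(r7,c7) = C
(r2,c6) = H
(r3,c2) = N
(r3,c5) = Be
(r5,c1) = N
(r5,c5) = Li
(r7,c4) = Li
(r7,c5) = N
(r2,c2) = Li
(r2,c4) = Be
(r2,c5) = C
(r5,c2) = H
(r5,c4) = B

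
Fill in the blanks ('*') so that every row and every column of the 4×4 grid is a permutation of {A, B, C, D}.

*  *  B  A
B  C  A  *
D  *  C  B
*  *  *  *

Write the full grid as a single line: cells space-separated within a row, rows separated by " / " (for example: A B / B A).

C D B A / B C A D / D A C B / A B D C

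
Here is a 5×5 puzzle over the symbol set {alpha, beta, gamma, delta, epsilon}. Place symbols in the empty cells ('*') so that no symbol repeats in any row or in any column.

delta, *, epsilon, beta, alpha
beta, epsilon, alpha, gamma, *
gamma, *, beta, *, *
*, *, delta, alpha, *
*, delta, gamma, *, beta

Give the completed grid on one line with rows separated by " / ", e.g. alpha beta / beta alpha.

(r1,c2): row 1 has {alpha,beta,delta,epsilon}; column 2 has {delta,epsilon}, so it must be gamma.
(r2,c5): row 2 has {alpha,beta,gamma,epsilon}; column 5 has {alpha,beta}, so it must be delta.
(r3,c2): row 3 has {beta,gamma}; column 2 has {gamma,delta,epsilon}, so it must be alpha.
(r3,c5): row 3 has {alpha,beta,gamma}; column 5 has {alpha,beta,delta}, so it must be epsilon.
(r4,c1): row 4 has {alpha,delta}; column 1 has {beta,gamma,delta}, so it must be epsilon.
(r4,c2): row 4 has {alpha,delta,epsilon}; column 2 has {alpha,gamma,delta,epsilon}, so it must be beta.
(r4,c5): row 4 has {alpha,beta,delta,epsilon}; column 5 has {alpha,beta,delta,epsilon}, so it must be gamma.
(r5,c1): row 5 has {beta,gamma,delta}; column 1 has {beta,gamma,delta,epsilon}, so it must be alpha.
(r5,c4): row 5 has {alpha,beta,gamma,delta}; column 4 has {alpha,beta,gamma}, so it must be epsilon.
(r3,c4): row 3 has {alpha,beta,gamma,epsilon}; column 4 has {alpha,beta,gamma,epsilon}, so it must be delta.

delta gamma epsilon beta alpha / beta epsilon alpha gamma delta / gamma alpha beta delta epsilon / epsilon beta delta alpha gamma / alpha delta gamma epsilon beta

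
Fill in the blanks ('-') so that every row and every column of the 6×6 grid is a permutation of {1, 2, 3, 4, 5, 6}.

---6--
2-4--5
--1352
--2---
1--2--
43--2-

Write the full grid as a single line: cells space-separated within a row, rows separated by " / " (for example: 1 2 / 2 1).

(r2,c4) = 1
(r3,c1) = 6
(r3,c2) = 4
(r6,c4) = 5
(r2,c2) = 6
(r2,c5) = 3
(r4,c4) = 4
(r5,c2) = 5
(r6,c3) = 6
(r6,c6) = 1
(r4,c2) = 1
(r4,c5) = 6
(r4,c6) = 3
(r5,c3) = 3
(r5,c5) = 4
(r5,c6) = 6
(r1,c2) = 2
(r1,c3) = 5
(r1,c5) = 1
(r1,c6) = 4
(r4,c1) = 5
(r1,c1) = 3

3 2 5 6 1 4 / 2 6 4 1 3 5 / 6 4 1 3 5 2 / 5 1 2 4 6 3 / 1 5 3 2 4 6 / 4 3 6 5 2 1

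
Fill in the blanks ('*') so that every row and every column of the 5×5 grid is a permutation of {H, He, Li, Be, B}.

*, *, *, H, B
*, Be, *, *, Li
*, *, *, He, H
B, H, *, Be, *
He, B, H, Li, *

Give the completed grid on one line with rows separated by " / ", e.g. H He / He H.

Li He Be H B / H Be He B Li / Be Li B He H / B H Li Be He / He B H Li Be

At row 2, column 1: row 2 has {Li,Be}; column 1 has {He,B}; that leaves H.
At row 2, column 4: row 2 has {H,Li,Be}; column 4 has {H,He,Li,Be}; that leaves B.
At row 3, column 2: row 3 has {H,He}; column 2 has {H,Be,B}; that leaves Li.
At row 4, column 5: row 4 has {H,Be,B}; column 5 has {H,Li,B}; that leaves He.
At row 5, column 5: row 5 has {H,He,Li,B}; column 5 has {H,He,Li,B}; that leaves Be.
At row 1, column 2: row 1 has {H,B}; column 2 has {H,Li,Be,B}; that leaves He.
At row 2, column 3: row 2 has {H,Li,Be,B}; column 3 has {H}; that leaves He.
At row 3, column 1: row 3 has {H,He,Li}; column 1 has {H,He,B}; that leaves Be.
At row 3, column 3: row 3 has {H,He,Li,Be}; column 3 has {H,He}; that leaves B.
At row 4, column 3: row 4 has {H,He,Be,B}; column 3 has {H,He,B}; that leaves Li.
At row 1, column 1: row 1 has {H,He,B}; column 1 has {H,He,Be,B}; that leaves Li.
At row 1, column 3: row 1 has {H,He,Li,B}; column 3 has {H,He,Li,B}; that leaves Be.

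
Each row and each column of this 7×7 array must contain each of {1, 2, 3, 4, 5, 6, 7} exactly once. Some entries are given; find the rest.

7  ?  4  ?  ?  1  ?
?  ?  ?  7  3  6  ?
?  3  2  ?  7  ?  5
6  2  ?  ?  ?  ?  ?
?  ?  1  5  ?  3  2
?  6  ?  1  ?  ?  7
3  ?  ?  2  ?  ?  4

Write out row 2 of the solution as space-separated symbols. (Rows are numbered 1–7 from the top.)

At row 1, column 2: row 1 has {1,4,7}; column 2 has {2,3,6}; that leaves 5.
At row 2, column 3: row 2 has {3,6,7}; column 3 has {1,2,4}; that leaves 5.
At row 2, column 7: row 2 has {3,5,6,7}; column 7 has {2,4,5,7}; that leaves 1.
At row 3, column 6: row 3 has {2,3,5,7}; column 6 has {1,3,6}; that leaves 4.
At row 4, column 7: row 4 has {2,6}; column 7 has {1,2,4,5,7}; that leaves 3.
At row 5, column 1: row 5 has {1,2,3,5}; column 1 has {3,6,7}; that leaves 4.
At row 5, column 2: row 5 has {1,2,3,4,5}; column 2 has {2,3,5,6}; that leaves 7.
At row 5, column 5: row 5 has {1,2,3,4,5,7}; column 5 has {3,7}; that leaves 6.
At row 6, column 3: row 6 has {1,6,7}; column 3 has {1,2,4,5}; that leaves 3.
At row 7, column 2: row 7 has {2,3,4}; column 2 has {2,3,5,6,7}; that leaves 1.
At row 7, column 5: row 7 has {1,2,3,4}; column 5 has {3,6,7}; that leaves 5.
At row 7, column 6: row 7 has {1,2,3,4,5}; column 6 has {1,3,4,6}; that leaves 7.
At row 1, column 5: row 1 has {1,4,5,7}; column 5 has {3,5,6,7}; that leaves 2.
At row 1, column 7: row 1 has {1,2,4,5,7}; column 7 has {1,2,3,4,5,7}; that leaves 6.
At row 2, column 1: row 2 has {1,3,5,6,7}; column 1 has {3,4,6,7}; that leaves 2.
At row 2, column 2: row 2 has {1,2,3,5,6,7}; column 2 has {1,2,3,5,6,7}; that leaves 4.

2 4 5 7 3 6 1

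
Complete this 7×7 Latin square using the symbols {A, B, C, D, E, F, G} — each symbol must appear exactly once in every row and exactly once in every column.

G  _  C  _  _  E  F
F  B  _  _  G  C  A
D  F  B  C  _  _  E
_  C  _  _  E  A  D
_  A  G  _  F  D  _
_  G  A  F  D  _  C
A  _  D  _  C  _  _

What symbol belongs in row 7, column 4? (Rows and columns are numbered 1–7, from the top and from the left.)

B

(r1,c2) = D
(r2,c3) = E
(r2,c4) = D
(r3,c5) = A
(r3,c6) = G
(r4,c1) = B
(r4,c3) = F
(r4,c4) = G
(r5,c7) = B
(r6,c1) = E
(r6,c6) = B
(r7,c2) = E
(r7,c4) = B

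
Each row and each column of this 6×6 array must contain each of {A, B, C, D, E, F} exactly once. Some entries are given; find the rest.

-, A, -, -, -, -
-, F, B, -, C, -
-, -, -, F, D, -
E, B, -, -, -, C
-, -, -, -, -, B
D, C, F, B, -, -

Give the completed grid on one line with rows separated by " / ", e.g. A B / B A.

(r2,c1) = A
(r3,c2) = E
(r3,c6) = A
(r5,c2) = D
(r6,c6) = E
(r2,c6) = D
(r3,c3) = C
(r6,c5) = A
(r1,c6) = F
(r2,c4) = E
(r3,c1) = B
(r4,c5) = F
(r5,c5) = E
(r1,c1) = C
(r1,c4) = D
(r1,c5) = B
(r4,c4) = A
(r5,c1) = F
(r5,c3) = A
(r5,c4) = C
(r1,c3) = E
(r4,c3) = D

C A E D B F / A F B E C D / B E C F D A / E B D A F C / F D A C E B / D C F B A E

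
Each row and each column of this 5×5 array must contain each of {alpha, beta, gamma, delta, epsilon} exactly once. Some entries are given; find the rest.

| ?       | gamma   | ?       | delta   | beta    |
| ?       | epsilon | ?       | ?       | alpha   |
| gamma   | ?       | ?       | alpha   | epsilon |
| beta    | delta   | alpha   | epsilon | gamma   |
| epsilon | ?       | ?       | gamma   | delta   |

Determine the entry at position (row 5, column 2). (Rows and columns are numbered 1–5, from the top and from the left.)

(r1,c1) = alpha
(r1,c3) = epsilon
(r2,c1) = delta
(r2,c4) = beta
(r3,c2) = beta
(r3,c3) = delta
(r5,c2) = alpha

alpha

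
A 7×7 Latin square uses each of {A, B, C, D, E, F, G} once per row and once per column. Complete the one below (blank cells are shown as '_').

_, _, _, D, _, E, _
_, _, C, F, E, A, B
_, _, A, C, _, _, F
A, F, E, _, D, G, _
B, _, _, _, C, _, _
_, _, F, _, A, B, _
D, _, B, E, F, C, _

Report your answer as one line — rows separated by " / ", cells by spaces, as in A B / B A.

F C G D B E A / G D C F E A B / E B A C G D F / A F E B D G C / B G D A C F E / C E F G A B D / D A B E F C G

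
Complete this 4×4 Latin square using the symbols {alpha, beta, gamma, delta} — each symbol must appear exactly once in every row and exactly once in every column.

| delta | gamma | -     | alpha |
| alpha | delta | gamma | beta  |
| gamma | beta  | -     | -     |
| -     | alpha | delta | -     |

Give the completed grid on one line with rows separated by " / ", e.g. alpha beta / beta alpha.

delta gamma beta alpha / alpha delta gamma beta / gamma beta alpha delta / beta alpha delta gamma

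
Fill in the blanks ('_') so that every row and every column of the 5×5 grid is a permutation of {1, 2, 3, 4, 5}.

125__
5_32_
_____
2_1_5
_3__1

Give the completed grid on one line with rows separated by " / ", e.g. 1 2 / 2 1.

1 2 5 4 3 / 5 1 3 2 4 / 3 5 4 1 2 / 2 4 1 3 5 / 4 3 2 5 1

(r2,c5) = 4
(r4,c2) = 4
(r4,c4) = 3
(r5,c1) = 4
(r5,c3) = 2
(r5,c4) = 5
(r1,c4) = 4
(r1,c5) = 3
(r2,c2) = 1
(r3,c1) = 3
(r3,c2) = 5
(r3,c3) = 4
(r3,c4) = 1
(r3,c5) = 2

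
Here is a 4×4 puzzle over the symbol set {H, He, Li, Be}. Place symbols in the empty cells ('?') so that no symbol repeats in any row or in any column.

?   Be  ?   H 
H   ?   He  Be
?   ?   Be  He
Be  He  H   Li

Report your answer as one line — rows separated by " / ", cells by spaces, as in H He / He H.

He Be Li H / H Li He Be / Li H Be He / Be He H Li

(r1,c3) = Li
(r2,c2) = Li
(r3,c1) = Li
(r3,c2) = H
(r1,c1) = He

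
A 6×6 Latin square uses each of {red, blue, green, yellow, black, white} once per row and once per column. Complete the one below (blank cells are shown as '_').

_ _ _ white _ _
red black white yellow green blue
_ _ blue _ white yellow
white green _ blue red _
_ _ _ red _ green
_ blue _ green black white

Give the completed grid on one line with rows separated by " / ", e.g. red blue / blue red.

black yellow green white blue red / red black white yellow green blue / green red blue black white yellow / white green yellow blue red black / blue white black red yellow green / yellow blue red green black white

(r3,c2) = red
(r3,c4) = black
(r4,c6) = black
(r6,c1) = yellow
(r6,c3) = red
(r1,c2) = yellow
(r1,c5) = blue
(r1,c6) = red
(r3,c1) = green
(r4,c3) = yellow
(r5,c2) = white
(r5,c3) = black
(r5,c5) = yellow
(r1,c1) = black
(r1,c3) = green
(r5,c1) = blue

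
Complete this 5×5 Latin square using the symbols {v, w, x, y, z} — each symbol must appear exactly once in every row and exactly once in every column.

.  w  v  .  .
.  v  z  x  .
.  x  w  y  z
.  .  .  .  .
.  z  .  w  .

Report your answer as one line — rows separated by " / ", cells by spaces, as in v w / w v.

y w v z x / w v z x y / v x w y z / z y x v w / x z y w v

row 1 has {v,w}; column 4 has {w,x,y} — only z is left for (r1,c4).
row 3 has {w,x,y,z}; column 1 is empty so far — only v is left for (r3,c1).
row 4 is empty so far; column 2 has {v,w,x,z} — only y is left for (r4,c2).
row 4 has {y}; column 3 has {v,w,z} — only x is left for (r4,c3).
row 4 has {x,y}; column 4 has {w,x,y,z} — only v is left for (r4,c4).
row 4 has {v,x,y}; column 5 has {z} — only w is left for (r4,c5).
row 5 has {w,z}; column 3 has {v,w,x,z} — only y is left for (r5,c3).
row 2 has {v,x,z}; column 5 has {w,z} — only y is left for (r2,c5).
row 4 has {v,w,x,y}; column 1 has {v} — only z is left for (r4,c1).
row 5 has {w,y,z}; column 1 has {v,z} — only x is left for (r5,c1).
row 5 has {w,x,y,z}; column 5 has {w,y,z} — only v is left for (r5,c5).
row 1 has {v,w,z}; column 1 has {v,x,z} — only y is left for (r1,c1).
row 1 has {v,w,y,z}; column 5 has {v,w,y,z} — only x is left for (r1,c5).
row 2 has {v,x,y,z}; column 1 has {v,x,y,z} — only w is left for (r2,c1).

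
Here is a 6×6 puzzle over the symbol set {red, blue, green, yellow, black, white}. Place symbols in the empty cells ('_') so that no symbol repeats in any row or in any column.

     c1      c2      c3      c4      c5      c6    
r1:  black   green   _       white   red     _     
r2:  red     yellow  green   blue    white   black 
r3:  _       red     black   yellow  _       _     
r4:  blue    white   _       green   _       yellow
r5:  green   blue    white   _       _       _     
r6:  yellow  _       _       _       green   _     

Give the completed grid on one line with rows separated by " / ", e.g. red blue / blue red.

black green yellow white red blue / red yellow green blue white black / white red black yellow blue green / blue white red green black yellow / green blue white black yellow red / yellow black blue red green white

(r1,c6) = blue
(r3,c1) = white
(r3,c5) = blue
(r3,c6) = green
(r4,c3) = red
(r4,c5) = black
(r5,c5) = yellow
(r5,c6) = red
(r6,c2) = black
(r6,c3) = blue
(r6,c4) = red
(r6,c6) = white
(r1,c3) = yellow
(r5,c4) = black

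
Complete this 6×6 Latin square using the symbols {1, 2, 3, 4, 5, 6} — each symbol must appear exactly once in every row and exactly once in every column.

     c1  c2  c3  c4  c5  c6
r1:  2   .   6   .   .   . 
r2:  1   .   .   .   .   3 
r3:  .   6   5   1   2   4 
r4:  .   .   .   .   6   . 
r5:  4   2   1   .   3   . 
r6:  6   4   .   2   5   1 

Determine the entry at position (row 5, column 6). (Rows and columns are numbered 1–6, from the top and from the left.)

6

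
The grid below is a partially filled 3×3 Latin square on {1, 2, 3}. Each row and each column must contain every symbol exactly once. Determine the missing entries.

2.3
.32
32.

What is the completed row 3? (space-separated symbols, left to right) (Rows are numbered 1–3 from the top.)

3 2 1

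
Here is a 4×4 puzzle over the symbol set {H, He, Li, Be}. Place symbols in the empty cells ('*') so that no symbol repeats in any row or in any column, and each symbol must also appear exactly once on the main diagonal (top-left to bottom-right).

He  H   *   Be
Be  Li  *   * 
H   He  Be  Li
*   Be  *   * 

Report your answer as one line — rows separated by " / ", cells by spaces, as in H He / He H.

(r1,c3) = Li
(r4,c1) = Li
(r4,c4) = H
(r2,c4) = He
(r4,c3) = He
(r2,c3) = H

He H Li Be / Be Li H He / H He Be Li / Li Be He H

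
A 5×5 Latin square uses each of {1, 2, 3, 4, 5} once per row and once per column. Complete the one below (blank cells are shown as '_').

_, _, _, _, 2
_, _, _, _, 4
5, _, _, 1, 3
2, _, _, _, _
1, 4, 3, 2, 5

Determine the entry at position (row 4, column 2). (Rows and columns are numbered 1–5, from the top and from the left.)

3

(r2,c1) = 3
(r2,c4) = 5
(r3,c2) = 2
(r3,c3) = 4
(r4,c5) = 1
(r1,c1) = 4
(r1,c4) = 3
(r2,c2) = 1
(r2,c3) = 2
(r4,c3) = 5
(r4,c4) = 4
(r1,c2) = 5
(r1,c3) = 1
(r4,c2) = 3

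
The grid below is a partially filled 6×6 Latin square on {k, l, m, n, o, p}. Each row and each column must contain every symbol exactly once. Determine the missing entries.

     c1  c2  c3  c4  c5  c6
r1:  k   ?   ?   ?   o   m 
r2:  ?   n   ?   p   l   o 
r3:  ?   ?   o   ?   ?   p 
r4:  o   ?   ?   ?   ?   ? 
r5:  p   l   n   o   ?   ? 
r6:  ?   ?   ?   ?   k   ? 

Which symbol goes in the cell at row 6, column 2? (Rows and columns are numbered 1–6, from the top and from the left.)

At row 1, column 2: row 1 has {k,m,o}; column 2 has {l,n}; that leaves p.
At row 1, column 3: row 1 has {k,m,o,p}; column 3 has {n,o}; that leaves l.
At row 1, column 4: row 1 has {k,l,m,o,p}; column 4 has {o,p}; that leaves n.
At row 2, column 1: row 2 has {l,n,o,p}; column 1 has {k,o,p}; that leaves m.
At row 2, column 3: row 2 has {l,m,n,o,p}; column 3 has {l,n,o}; that leaves k.
At row 5, column 5: row 5 has {l,n,o,p}; column 5 has {k,l,o}; that leaves m.
At row 5, column 6: row 5 has {l,m,n,o,p}; column 6 has {m,o,p}; that leaves k.
At row 3, column 5: row 3 has {o,p}; column 5 has {k,l,m,o}; that leaves n.
At row 4, column 5: row 4 has {o}; column 5 has {k,l,m,n,o}; that leaves p.
At row 3, column 1: row 3 has {n,o,p}; column 1 has {k,m,o,p}; that leaves l.
At row 4, column 3: row 4 has {o,p}; column 3 has {k,l,n,o}; that leaves m.
At row 6, column 1: row 6 has {k}; column 1 has {k,l,m,o,p}; that leaves n.
At row 6, column 3: row 6 has {k,n}; column 3 has {k,l,m,n,o}; that leaves p.
At row 6, column 6: row 6 has {k,n,p}; column 6 has {k,m,o,p}; that leaves l.
At row 4, column 2: row 4 has {m,o,p}; column 2 has {l,n,p}; that leaves k.
At row 4, column 4: row 4 has {k,m,o,p}; column 4 has {n,o,p}; that leaves l.
At row 4, column 6: row 4 has {k,l,m,o,p}; column 6 has {k,l,m,o,p}; that leaves n.
At row 6, column 4: row 6 has {k,l,n,p}; column 4 has {l,n,o,p}; that leaves m.
At row 3, column 2: row 3 has {l,n,o,p}; column 2 has {k,l,n,p}; that leaves m.
At row 3, column 4: row 3 has {l,m,n,o,p}; column 4 has {l,m,n,o,p}; that leaves k.
At row 6, column 2: row 6 has {k,l,m,n,p}; column 2 has {k,l,m,n,p}; that leaves o.

o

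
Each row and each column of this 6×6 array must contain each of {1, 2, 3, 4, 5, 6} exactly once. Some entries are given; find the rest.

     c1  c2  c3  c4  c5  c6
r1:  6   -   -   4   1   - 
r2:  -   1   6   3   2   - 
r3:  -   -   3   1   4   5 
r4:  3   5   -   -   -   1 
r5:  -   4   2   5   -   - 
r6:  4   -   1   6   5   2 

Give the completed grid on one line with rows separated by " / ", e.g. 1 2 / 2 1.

row 1 has {1,4,6}; column 3 has {1,2,3,6} — only 5 is left for (r1,c3).
row 1 has {1,4,5,6}; column 6 has {1,2,5} — only 3 is left for (r1,c6).
row 2 has {1,2,3,6}; column 1 has {3,4,6} — only 5 is left for (r2,c1).
row 2 has {1,2,3,5,6}; column 6 has {1,2,3,5} — only 4 is left for (r2,c6).
row 3 has {1,3,4,5}; column 1 has {3,4,5,6} — only 2 is left for (r3,c1).
row 3 has {1,2,3,4,5}; column 2 has {1,4,5} — only 6 is left for (r3,c2).
row 4 has {1,3,5}; column 3 has {1,2,3,5,6} — only 4 is left for (r4,c3).
row 4 has {1,3,4,5}; column 4 has {1,3,4,5,6} — only 2 is left for (r4,c4).
row 4 has {1,2,3,4,5}; column 5 has {1,2,4,5} — only 6 is left for (r4,c5).
row 5 has {2,4,5}; column 1 has {2,3,4,5,6} — only 1 is left for (r5,c1).
row 5 has {1,2,4,5}; column 5 has {1,2,4,5,6} — only 3 is left for (r5,c5).
row 5 has {1,2,3,4,5}; column 6 has {1,2,3,4,5} — only 6 is left for (r5,c6).
row 6 has {1,2,4,5,6}; column 2 has {1,4,5,6} — only 3 is left for (r6,c2).
row 1 has {1,3,4,5,6}; column 2 has {1,3,4,5,6} — only 2 is left for (r1,c2).

6 2 5 4 1 3 / 5 1 6 3 2 4 / 2 6 3 1 4 5 / 3 5 4 2 6 1 / 1 4 2 5 3 6 / 4 3 1 6 5 2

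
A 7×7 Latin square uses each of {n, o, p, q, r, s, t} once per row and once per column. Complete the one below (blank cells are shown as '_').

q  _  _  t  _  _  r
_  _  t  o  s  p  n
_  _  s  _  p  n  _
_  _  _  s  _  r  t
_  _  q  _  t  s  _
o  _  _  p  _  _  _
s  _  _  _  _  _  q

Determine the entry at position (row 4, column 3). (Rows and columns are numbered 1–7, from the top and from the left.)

o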